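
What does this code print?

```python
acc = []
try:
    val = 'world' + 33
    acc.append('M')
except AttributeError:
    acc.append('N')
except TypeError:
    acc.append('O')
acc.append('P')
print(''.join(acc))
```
OP

TypeError is caught by its specific handler, not AttributeError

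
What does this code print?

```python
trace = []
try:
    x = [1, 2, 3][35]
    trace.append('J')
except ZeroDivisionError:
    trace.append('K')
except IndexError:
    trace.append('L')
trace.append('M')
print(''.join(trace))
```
LM

IndexError is caught by its specific handler, not ZeroDivisionError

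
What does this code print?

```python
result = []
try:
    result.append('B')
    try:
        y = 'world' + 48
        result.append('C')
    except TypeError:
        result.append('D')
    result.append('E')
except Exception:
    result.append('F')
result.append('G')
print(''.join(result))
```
BDEG

Inner exception caught by inner handler, outer continues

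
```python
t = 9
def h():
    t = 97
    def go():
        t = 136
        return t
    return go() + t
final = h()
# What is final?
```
233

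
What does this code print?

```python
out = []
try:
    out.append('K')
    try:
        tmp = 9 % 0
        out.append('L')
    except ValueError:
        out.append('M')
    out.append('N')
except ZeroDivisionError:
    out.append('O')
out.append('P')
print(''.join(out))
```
KOP

Inner handler doesn't match, propagates to outer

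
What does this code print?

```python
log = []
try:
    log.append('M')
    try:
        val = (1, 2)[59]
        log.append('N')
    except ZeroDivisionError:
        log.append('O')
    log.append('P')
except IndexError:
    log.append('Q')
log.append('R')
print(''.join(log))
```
MQR

Inner handler doesn't match, propagates to outer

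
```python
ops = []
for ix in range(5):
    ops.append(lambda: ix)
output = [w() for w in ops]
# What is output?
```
[4, 4, 4, 4, 4]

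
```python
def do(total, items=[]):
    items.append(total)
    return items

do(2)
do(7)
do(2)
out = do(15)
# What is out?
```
[2, 7, 2, 15]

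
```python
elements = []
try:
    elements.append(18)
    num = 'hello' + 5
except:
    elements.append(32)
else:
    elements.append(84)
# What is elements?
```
[18, 32]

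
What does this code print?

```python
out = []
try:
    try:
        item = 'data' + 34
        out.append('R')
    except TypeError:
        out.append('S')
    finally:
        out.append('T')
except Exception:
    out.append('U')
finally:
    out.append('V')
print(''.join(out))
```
STV

Both finally blocks run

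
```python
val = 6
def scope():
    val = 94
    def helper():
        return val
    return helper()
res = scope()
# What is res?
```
94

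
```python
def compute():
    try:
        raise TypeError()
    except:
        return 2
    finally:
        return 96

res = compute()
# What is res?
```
96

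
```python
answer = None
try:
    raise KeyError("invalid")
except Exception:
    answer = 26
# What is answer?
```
26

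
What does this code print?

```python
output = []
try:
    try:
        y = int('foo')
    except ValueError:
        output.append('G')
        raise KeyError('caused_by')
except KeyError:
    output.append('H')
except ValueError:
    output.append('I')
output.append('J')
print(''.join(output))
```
GHJ

KeyError raised and caught, original ValueError not re-raised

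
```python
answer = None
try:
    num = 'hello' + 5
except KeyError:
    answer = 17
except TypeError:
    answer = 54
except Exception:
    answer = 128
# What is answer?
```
54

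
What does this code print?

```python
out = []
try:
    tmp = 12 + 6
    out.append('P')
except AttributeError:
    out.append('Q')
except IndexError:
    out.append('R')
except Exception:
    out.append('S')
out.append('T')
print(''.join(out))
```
PT

No exception, try block completes normally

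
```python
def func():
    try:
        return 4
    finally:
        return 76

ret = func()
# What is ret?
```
76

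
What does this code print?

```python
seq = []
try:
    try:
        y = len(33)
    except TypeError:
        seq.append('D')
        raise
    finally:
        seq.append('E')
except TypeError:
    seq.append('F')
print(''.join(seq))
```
DEF

finally runs before re-raised exception propagates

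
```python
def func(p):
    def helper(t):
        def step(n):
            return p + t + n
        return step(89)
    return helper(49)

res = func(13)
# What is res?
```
151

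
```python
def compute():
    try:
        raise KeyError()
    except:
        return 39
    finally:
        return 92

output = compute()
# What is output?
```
92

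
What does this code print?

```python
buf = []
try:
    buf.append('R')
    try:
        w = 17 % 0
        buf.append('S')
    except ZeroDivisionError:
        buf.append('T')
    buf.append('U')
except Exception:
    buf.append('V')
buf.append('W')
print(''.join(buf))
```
RTUW

Inner exception caught by inner handler, outer continues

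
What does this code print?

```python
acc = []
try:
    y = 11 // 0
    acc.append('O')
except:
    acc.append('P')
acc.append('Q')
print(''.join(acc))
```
PQ

Exception raised in try, caught by bare except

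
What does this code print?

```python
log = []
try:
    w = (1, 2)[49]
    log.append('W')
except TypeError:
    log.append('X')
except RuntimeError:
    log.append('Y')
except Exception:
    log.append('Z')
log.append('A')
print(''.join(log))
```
ZA

IndexError not specifically caught, falls to Exception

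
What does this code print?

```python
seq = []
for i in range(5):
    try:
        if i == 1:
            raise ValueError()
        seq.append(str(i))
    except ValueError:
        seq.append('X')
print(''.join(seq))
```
0X234

Exception on i=1 caught, loop continues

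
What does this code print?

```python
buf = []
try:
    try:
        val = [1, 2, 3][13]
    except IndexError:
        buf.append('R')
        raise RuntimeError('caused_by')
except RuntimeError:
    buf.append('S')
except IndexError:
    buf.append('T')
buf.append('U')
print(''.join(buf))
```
RSU

RuntimeError raised and caught, original IndexError not re-raised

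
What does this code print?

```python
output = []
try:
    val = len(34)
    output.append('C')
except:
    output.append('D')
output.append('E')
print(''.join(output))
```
DE

Exception raised in try, caught by bare except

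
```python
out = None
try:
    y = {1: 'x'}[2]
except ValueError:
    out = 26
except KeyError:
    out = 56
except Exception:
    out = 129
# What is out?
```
56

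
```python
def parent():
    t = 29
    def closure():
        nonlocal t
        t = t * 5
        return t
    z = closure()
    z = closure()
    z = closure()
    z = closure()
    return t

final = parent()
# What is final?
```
18125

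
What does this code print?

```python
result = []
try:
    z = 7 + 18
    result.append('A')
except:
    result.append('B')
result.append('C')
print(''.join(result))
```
AC

No exception, try block completes normally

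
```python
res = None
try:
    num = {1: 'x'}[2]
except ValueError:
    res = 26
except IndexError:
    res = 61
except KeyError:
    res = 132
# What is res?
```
132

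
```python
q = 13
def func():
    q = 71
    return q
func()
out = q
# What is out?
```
13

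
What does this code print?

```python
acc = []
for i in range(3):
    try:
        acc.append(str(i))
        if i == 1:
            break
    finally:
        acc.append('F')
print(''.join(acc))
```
0F1F

finally runs even when breaking out of loop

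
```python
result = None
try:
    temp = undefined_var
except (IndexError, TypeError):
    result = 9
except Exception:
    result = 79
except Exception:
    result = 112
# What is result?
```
79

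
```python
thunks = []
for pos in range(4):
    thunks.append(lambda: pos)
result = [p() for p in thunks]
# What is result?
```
[3, 3, 3, 3]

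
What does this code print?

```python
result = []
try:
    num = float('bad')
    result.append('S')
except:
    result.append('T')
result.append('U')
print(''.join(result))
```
TU

Exception raised in try, caught by bare except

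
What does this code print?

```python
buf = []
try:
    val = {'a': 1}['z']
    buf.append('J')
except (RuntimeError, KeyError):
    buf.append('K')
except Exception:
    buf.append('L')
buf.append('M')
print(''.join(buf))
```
KM

KeyError matches tuple containing it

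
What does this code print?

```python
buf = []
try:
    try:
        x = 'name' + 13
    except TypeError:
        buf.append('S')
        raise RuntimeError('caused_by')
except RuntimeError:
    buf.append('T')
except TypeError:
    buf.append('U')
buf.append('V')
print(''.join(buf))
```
STV

RuntimeError raised and caught, original TypeError not re-raised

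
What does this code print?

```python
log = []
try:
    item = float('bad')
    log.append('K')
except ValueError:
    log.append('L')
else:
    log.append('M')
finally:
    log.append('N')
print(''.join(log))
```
LN

Exception: except runs, else skipped, finally runs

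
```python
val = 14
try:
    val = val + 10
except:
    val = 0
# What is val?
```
24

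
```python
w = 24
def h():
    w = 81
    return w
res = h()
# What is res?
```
81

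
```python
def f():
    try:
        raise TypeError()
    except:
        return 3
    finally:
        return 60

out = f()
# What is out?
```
60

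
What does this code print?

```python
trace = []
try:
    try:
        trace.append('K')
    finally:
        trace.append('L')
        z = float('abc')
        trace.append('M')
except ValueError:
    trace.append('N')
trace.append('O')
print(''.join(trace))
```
KLNO

Exception in inner finally caught by outer except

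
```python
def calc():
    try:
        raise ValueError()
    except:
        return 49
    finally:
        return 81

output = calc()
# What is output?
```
81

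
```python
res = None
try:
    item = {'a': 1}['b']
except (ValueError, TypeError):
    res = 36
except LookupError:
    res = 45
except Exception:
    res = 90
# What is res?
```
45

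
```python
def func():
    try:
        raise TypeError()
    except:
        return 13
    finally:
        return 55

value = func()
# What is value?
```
55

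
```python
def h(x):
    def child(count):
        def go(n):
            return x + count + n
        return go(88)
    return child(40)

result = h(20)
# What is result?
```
148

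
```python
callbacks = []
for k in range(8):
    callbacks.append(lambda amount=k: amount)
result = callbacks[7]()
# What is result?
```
7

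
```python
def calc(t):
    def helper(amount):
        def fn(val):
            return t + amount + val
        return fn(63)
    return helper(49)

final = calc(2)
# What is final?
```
114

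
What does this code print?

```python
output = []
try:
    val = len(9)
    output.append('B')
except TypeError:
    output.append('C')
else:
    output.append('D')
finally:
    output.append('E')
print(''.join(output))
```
CE

Exception: except runs, else skipped, finally runs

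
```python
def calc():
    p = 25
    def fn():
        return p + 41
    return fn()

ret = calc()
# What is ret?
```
66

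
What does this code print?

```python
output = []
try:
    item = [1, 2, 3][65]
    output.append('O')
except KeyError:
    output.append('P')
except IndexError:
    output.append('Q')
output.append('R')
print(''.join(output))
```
QR

IndexError is caught by its specific handler, not KeyError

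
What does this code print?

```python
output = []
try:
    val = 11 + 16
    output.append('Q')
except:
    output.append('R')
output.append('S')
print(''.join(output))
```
QS

No exception, try block completes normally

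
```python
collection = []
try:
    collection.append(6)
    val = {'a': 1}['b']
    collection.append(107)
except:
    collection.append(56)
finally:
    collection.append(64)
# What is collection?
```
[6, 56, 64]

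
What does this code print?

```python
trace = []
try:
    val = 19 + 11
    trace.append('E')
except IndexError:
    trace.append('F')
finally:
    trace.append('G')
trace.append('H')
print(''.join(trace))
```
EGH

finally runs after normal execution too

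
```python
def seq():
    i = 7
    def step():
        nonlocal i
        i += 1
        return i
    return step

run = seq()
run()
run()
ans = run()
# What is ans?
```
10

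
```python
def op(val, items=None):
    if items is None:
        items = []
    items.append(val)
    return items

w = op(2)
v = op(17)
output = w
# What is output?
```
[2]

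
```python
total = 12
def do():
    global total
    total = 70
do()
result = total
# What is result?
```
70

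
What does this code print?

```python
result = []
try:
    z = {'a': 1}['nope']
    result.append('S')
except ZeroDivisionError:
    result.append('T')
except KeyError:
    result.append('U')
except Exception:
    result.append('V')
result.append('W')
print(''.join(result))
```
UW

KeyError matches before generic Exception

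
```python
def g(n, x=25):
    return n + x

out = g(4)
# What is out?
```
29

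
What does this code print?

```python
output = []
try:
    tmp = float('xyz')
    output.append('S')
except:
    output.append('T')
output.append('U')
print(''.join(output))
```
TU

Exception raised in try, caught by bare except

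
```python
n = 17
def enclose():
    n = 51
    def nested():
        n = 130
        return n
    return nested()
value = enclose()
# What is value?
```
130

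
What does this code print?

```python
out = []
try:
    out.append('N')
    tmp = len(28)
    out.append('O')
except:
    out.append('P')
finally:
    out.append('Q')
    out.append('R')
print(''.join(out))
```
NPQR

Code before exception runs, then except, then all of finally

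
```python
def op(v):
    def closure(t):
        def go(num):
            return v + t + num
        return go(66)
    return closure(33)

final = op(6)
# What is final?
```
105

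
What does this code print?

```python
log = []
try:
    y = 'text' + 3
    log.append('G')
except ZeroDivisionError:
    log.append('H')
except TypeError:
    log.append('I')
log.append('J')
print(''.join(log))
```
IJ

TypeError is caught by its specific handler, not ZeroDivisionError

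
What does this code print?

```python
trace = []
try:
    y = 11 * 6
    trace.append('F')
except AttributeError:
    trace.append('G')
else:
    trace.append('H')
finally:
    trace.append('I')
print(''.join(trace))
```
FHI

else runs before finally when no exception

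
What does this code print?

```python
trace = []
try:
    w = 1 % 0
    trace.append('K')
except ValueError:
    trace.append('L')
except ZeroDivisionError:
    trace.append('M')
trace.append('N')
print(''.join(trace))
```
MN

ZeroDivisionError is caught by its specific handler, not ValueError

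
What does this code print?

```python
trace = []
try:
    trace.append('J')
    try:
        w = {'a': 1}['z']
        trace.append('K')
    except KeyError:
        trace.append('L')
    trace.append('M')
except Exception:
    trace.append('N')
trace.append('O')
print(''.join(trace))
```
JLMO

Inner exception caught by inner handler, outer continues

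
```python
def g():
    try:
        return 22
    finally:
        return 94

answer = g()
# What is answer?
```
94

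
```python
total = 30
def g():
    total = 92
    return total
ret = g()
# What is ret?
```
92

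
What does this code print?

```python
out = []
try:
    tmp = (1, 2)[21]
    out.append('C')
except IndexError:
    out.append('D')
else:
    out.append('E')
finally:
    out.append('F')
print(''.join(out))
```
DF

Exception: except runs, else skipped, finally runs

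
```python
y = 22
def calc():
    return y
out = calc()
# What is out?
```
22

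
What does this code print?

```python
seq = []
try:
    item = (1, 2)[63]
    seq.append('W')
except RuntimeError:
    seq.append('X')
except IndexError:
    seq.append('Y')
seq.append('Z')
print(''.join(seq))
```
YZ

IndexError is caught by its specific handler, not RuntimeError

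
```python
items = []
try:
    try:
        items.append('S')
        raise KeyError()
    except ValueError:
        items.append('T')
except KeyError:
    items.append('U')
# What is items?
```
['S', 'U']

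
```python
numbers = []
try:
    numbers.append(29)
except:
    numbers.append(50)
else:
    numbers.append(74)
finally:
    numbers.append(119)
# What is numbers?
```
[29, 74, 119]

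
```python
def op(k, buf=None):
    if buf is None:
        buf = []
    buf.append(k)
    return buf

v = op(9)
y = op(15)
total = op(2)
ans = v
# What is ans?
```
[9]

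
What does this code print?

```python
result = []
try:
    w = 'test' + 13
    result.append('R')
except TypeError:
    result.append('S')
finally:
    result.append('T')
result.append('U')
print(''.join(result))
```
STU

finally always runs, even after exception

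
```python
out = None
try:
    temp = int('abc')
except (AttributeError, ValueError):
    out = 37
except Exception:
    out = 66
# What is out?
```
37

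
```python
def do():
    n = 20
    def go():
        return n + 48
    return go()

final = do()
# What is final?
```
68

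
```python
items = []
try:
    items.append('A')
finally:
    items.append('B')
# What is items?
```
['A', 'B']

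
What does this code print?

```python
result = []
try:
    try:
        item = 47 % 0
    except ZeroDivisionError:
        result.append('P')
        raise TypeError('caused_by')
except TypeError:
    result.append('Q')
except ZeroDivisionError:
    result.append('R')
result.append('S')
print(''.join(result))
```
PQS

TypeError raised and caught, original ZeroDivisionError not re-raised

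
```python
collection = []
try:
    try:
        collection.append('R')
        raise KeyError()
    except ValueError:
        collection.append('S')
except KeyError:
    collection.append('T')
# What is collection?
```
['R', 'T']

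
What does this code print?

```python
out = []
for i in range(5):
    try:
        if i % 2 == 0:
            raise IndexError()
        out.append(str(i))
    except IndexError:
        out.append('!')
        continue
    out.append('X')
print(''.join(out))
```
!1X!3X!

continue in except skips rest of loop body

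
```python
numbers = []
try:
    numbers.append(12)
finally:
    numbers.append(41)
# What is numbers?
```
[12, 41]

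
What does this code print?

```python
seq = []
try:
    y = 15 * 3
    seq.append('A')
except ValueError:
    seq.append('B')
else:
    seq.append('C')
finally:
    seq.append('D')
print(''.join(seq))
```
ACD

else runs before finally when no exception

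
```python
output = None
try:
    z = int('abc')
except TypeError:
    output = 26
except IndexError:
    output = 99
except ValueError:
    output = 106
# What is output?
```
106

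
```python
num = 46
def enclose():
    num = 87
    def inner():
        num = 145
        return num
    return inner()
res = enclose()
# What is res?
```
145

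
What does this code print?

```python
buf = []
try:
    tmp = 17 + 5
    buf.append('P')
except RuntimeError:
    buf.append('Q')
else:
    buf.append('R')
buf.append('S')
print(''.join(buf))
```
PRS

else block runs when no exception occurs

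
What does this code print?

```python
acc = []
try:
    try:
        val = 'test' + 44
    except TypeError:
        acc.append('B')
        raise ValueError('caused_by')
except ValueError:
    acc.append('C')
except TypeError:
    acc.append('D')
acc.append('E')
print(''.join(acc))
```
BCE

ValueError raised and caught, original TypeError not re-raised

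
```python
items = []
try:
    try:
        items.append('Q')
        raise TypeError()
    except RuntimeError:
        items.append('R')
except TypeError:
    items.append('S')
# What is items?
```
['Q', 'S']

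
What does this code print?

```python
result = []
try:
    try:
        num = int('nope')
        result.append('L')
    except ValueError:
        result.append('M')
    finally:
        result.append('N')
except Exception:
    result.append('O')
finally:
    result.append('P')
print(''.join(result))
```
MNP

Both finally blocks run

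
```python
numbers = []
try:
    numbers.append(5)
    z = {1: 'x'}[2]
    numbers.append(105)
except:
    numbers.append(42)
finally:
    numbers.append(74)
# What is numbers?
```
[5, 42, 74]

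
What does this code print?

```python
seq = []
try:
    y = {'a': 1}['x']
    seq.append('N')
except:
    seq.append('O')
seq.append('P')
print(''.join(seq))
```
OP

Exception raised in try, caught by bare except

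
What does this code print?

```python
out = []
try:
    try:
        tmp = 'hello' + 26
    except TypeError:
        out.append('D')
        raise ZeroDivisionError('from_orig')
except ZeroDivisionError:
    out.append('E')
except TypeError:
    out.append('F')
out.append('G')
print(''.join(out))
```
DEG

ZeroDivisionError raised and caught, original TypeError not re-raised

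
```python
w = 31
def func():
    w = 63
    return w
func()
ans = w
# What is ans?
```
31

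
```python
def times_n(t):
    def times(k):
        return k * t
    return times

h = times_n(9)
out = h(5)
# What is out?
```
45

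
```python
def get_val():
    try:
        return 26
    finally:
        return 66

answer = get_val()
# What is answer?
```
66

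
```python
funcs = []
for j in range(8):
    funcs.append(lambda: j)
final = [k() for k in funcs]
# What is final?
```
[7, 7, 7, 7, 7, 7, 7, 7]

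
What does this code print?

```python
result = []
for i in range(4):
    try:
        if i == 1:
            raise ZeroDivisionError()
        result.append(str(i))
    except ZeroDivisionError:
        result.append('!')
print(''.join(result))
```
0!23

Exception on i=1 caught, loop continues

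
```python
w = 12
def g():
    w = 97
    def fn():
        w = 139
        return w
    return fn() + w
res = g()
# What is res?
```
236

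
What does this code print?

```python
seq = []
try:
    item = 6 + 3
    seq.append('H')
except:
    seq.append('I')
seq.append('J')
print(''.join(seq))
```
HJ

No exception, try block completes normally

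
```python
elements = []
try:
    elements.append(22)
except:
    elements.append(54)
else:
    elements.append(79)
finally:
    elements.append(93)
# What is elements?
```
[22, 79, 93]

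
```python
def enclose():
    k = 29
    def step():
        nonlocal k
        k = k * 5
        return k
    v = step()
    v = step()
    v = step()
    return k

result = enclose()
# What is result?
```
3625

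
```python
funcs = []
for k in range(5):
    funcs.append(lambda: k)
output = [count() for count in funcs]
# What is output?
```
[4, 4, 4, 4, 4]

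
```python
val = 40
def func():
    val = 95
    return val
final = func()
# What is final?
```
95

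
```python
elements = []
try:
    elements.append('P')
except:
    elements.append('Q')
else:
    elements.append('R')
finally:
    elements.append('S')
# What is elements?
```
['P', 'R', 'S']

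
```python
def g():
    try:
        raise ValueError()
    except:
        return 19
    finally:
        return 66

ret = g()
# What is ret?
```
66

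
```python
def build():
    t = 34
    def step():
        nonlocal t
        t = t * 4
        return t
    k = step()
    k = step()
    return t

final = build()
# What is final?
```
544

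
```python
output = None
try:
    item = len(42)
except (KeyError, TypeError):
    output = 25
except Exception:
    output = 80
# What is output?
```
25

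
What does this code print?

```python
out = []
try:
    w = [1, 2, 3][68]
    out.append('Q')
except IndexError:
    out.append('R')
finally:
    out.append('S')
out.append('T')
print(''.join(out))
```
RST

finally always runs, even after exception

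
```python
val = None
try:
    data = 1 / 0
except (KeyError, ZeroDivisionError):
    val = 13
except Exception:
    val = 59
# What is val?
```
13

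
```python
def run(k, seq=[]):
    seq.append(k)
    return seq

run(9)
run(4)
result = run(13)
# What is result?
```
[9, 4, 13]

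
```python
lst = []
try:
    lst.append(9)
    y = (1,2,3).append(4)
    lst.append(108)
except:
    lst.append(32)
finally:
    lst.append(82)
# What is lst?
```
[9, 32, 82]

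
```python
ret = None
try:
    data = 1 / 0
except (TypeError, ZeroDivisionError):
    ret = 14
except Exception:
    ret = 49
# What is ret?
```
14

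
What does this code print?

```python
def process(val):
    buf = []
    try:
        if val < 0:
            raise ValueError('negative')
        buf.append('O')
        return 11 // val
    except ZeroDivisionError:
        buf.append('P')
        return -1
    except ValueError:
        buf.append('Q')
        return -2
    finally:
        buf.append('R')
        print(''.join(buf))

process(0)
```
OPR

val=0 causes ZeroDivisionError, caught, finally prints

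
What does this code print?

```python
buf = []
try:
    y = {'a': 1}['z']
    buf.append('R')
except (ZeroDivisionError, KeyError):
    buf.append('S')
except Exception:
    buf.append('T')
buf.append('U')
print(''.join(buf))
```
SU

KeyError matches tuple containing it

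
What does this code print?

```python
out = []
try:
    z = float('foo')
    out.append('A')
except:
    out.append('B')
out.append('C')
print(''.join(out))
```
BC

Exception raised in try, caught by bare except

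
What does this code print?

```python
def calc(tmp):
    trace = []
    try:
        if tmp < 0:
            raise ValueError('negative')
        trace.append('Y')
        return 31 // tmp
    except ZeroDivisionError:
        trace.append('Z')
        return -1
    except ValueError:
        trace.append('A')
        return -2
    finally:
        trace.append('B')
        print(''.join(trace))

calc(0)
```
YZB

tmp=0 causes ZeroDivisionError, caught, finally prints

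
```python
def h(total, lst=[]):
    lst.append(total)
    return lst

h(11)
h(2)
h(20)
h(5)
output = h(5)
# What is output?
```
[11, 2, 20, 5, 5]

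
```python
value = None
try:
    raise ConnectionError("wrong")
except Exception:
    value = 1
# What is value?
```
1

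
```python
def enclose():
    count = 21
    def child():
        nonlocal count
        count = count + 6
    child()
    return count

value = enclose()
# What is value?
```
27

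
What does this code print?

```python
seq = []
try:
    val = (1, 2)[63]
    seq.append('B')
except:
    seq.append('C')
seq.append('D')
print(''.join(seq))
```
CD

Exception raised in try, caught by bare except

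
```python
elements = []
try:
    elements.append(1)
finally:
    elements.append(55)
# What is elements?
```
[1, 55]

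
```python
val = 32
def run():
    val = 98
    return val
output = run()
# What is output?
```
98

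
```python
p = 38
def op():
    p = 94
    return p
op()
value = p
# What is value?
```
38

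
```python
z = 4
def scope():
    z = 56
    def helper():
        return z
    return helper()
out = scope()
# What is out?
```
56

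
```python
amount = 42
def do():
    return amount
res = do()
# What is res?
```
42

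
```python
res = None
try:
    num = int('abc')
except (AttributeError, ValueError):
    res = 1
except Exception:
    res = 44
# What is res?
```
1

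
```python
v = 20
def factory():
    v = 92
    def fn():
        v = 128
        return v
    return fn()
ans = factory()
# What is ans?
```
128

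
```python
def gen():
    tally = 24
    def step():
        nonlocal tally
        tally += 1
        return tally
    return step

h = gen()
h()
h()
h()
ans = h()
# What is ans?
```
28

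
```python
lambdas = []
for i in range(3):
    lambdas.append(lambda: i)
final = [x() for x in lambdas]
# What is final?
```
[2, 2, 2]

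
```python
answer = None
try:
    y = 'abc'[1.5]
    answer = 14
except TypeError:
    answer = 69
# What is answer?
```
69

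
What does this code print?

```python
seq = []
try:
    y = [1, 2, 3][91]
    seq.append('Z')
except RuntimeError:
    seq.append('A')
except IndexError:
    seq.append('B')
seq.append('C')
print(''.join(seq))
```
BC

IndexError is caught by its specific handler, not RuntimeError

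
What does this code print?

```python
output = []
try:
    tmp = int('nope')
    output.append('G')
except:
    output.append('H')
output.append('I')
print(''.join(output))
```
HI

Exception raised in try, caught by bare except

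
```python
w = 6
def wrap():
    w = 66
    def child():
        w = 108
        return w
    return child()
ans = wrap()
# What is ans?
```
108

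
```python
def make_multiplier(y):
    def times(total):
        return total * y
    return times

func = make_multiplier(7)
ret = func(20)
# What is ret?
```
140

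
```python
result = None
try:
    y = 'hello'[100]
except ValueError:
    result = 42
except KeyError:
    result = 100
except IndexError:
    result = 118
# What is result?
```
118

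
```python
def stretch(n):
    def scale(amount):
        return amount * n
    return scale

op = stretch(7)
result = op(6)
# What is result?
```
42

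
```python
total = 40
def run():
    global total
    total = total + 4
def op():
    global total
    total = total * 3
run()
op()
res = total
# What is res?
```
132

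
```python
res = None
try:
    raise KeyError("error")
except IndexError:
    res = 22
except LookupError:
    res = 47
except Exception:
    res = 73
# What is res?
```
47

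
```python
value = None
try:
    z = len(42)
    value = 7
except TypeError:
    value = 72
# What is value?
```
72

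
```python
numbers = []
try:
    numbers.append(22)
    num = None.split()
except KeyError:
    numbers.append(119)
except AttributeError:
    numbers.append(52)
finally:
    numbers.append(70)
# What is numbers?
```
[22, 52, 70]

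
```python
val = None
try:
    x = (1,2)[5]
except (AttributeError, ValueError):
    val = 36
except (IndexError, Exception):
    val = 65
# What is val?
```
65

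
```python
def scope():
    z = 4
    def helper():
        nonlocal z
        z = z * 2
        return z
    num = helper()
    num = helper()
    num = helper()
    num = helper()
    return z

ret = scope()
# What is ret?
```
64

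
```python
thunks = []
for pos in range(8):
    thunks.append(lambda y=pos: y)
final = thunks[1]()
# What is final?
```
1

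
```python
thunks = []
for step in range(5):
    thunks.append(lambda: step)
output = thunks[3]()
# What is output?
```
4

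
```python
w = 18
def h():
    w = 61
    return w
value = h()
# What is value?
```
61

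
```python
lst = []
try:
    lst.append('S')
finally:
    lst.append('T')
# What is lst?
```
['S', 'T']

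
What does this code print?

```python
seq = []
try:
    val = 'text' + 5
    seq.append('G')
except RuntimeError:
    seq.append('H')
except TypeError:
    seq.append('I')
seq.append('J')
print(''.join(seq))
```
IJ

TypeError is caught by its specific handler, not RuntimeError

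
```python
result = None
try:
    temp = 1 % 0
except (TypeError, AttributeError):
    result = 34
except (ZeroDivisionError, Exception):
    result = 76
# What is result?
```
76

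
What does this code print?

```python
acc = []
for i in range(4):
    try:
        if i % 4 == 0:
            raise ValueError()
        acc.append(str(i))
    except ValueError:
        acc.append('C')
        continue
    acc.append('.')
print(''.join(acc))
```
C1.2.3.

continue in except skips rest of loop body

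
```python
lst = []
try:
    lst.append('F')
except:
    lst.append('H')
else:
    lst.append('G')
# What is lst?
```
['F', 'G']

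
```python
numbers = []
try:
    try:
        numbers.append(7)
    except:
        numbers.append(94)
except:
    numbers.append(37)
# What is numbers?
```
[7]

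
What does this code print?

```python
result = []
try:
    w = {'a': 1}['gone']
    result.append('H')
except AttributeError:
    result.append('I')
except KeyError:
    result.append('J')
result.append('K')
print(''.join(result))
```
JK

KeyError is caught by its specific handler, not AttributeError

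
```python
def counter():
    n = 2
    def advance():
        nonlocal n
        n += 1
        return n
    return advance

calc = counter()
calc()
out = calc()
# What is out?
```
4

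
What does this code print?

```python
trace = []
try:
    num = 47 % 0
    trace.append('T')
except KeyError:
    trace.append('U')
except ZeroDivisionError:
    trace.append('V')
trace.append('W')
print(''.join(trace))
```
VW

ZeroDivisionError is caught by its specific handler, not KeyError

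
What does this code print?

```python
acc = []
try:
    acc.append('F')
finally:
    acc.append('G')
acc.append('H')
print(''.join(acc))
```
FGH

try/finally without except, no exception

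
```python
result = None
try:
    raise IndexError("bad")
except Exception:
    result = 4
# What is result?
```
4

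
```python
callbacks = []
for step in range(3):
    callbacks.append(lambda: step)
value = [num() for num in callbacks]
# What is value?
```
[2, 2, 2]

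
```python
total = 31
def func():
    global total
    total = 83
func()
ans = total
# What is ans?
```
83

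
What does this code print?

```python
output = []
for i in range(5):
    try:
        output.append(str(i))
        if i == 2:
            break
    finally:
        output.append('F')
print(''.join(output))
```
0F1F2F

finally runs even when breaking out of loop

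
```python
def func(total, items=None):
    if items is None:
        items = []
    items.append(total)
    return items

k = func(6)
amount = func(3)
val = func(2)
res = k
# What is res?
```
[6]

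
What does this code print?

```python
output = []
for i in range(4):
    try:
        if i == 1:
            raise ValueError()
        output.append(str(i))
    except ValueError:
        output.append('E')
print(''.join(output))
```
0E23

Exception on i=1 caught, loop continues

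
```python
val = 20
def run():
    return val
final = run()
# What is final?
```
20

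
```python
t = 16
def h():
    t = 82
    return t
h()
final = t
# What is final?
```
16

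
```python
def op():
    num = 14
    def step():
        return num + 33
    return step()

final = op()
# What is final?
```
47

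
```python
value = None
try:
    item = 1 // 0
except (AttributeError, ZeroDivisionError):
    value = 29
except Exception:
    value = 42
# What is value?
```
29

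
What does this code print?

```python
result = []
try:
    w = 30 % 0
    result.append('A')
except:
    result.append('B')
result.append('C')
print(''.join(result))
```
BC

Exception raised in try, caught by bare except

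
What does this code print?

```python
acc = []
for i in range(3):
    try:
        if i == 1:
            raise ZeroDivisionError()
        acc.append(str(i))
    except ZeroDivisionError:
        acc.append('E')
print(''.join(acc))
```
0E2

Exception on i=1 caught, loop continues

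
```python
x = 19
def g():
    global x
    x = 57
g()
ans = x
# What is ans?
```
57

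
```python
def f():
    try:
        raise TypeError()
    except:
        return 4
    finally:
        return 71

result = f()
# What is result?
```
71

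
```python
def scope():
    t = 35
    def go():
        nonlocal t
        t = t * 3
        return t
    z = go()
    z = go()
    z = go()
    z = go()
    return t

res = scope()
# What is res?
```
2835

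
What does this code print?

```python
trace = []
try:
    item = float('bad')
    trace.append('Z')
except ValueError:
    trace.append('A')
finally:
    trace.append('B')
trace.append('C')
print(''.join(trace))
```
ABC

finally always runs, even after exception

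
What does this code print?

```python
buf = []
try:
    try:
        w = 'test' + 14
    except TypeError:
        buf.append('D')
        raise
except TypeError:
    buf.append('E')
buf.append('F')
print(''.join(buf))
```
DEF

raise without argument re-raises current exception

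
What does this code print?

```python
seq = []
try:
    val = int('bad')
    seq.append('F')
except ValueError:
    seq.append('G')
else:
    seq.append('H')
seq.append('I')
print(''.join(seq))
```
GI

else block skipped when exception is caught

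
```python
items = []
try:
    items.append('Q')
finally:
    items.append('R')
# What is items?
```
['Q', 'R']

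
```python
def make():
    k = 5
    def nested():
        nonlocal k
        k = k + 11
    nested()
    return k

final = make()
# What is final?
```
16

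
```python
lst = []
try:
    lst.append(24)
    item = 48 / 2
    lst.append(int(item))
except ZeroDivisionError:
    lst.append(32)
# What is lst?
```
[24, 24]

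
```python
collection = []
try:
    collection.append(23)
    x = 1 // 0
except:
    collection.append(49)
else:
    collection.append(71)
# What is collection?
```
[23, 49]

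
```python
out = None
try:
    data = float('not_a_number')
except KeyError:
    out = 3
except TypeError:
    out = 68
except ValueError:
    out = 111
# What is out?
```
111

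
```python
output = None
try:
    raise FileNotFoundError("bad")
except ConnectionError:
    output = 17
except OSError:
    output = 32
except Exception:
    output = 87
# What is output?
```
32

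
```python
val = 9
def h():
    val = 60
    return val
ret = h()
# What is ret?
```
60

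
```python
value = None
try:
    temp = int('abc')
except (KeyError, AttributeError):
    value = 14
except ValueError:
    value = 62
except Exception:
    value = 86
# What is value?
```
62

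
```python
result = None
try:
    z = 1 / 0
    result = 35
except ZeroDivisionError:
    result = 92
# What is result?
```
92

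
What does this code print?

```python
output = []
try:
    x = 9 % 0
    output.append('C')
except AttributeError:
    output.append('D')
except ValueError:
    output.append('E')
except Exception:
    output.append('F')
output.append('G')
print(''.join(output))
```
FG

ZeroDivisionError not specifically caught, falls to Exception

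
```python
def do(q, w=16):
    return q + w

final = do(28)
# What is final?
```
44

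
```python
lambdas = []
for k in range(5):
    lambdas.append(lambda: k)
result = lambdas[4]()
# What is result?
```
4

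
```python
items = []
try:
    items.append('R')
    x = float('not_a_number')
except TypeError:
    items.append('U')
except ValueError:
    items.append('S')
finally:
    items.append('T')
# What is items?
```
['R', 'S', 'T']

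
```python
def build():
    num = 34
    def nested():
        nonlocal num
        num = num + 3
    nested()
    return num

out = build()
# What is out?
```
37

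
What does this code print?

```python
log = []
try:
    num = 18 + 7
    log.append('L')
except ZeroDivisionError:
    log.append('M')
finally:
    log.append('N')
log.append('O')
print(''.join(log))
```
LNO

finally runs after normal execution too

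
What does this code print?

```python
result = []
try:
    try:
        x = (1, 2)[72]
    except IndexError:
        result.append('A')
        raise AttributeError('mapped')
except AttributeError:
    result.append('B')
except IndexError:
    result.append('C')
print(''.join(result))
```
AB

New AttributeError raised, caught by outer AttributeError handler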